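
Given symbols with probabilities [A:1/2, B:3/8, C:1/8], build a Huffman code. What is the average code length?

Huffman tree construction:
Combine smallest probabilities repeatedly
Resulting codes:
  A: 0 (length 1)
  B: 11 (length 2)
  C: 10 (length 2)
Average length = Σ p(s) × length(s) = 1.5000 bits


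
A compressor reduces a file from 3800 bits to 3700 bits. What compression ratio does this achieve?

Compression ratio = Original / Compressed
= 3800 / 3700 = 1.03:1


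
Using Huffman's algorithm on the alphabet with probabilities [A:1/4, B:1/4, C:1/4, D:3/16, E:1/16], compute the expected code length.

Huffman tree construction:
Combine smallest probabilities repeatedly
Resulting codes:
  A: 00 (length 2)
  B: 01 (length 2)
  C: 10 (length 2)
  D: 111 (length 3)
  E: 110 (length 3)
Average length = Σ p(s) × length(s) = 2.2500 bits


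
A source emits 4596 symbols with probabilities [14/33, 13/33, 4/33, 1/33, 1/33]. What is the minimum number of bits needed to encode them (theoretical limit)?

Entropy H = 1.7290 bits/symbol
Minimum bits = H × n = 1.7290 × 4596
= 7946.39 bits


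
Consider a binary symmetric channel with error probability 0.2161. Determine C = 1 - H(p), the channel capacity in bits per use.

For BSC with error probability p:
C = 1 - H(p) where H(p) is binary entropy
H(0.2161) = -0.2161 × log₂(0.2161) - 0.7839 × log₂(0.7839)
H(p) = 0.7530
C = 1 - 0.7530 = 0.2470 bits/use


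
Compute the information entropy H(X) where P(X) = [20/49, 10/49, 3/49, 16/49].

H(X) = -Σ p(x) log₂ p(x)
  -20/49 × log₂(20/49) = 0.5277
  -10/49 × log₂(10/49) = 0.4679
  -3/49 × log₂(3/49) = 0.2467
  -16/49 × log₂(16/49) = 0.5273
H(X) = 1.7696 bits


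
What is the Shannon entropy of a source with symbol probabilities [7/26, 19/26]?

H(X) = -Σ p(x) log₂ p(x)
  -7/26 × log₂(7/26) = 0.5097
  -19/26 × log₂(19/26) = 0.3307
H(X) = 0.8404 bits


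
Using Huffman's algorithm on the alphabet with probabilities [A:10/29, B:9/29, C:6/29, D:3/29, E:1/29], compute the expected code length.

Huffman tree construction:
Combine smallest probabilities repeatedly
Resulting codes:
  A: 11 (length 2)
  B: 10 (length 2)
  C: 01 (length 2)
  D: 001 (length 3)
  E: 000 (length 3)
Average length = Σ p(s) × length(s) = 2.1379 bits


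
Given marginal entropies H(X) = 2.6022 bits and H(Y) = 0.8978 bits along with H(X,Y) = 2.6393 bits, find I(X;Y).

I(X;Y) = H(X) + H(Y) - H(X,Y)
I(X;Y) = 2.6022 + 0.8978 - 2.6393 = 0.8607 bits


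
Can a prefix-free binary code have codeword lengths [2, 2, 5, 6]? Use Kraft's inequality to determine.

Kraft inequality: Σ 2^(-l_i) ≤ 1 for prefix-free code
Calculating: 2^(-2) + 2^(-2) + 2^(-5) + 2^(-6)
= 0.25 + 0.25 + 0.03125 + 0.015625
= 0.5469
Since 0.5469 ≤ 1, prefix-free code exists


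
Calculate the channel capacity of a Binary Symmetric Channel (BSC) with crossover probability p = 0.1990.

For BSC with error probability p:
C = 1 - H(p) where H(p) is binary entropy
H(0.1990) = -0.1990 × log₂(0.1990) - 0.8010 × log₂(0.8010)
H(p) = 0.7199
C = 1 - 0.7199 = 0.2801 bits/use


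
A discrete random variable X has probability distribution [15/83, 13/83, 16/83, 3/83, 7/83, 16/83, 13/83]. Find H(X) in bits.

H(X) = -Σ p(x) log₂ p(x)
  -15/83 × log₂(15/83) = 0.4461
  -13/83 × log₂(13/83) = 0.4189
  -16/83 × log₂(16/83) = 0.4578
  -3/83 × log₂(3/83) = 0.1731
  -7/83 × log₂(7/83) = 0.3009
  -16/83 × log₂(16/83) = 0.4578
  -13/83 × log₂(13/83) = 0.4189
H(X) = 2.6736 bits


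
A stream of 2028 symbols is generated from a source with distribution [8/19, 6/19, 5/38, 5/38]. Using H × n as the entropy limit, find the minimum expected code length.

Entropy H = 1.8206 bits/symbol
Minimum bits = H × n = 1.8206 × 2028
= 3692.16 bits


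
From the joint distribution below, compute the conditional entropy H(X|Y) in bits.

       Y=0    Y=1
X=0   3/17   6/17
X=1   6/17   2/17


H(X|Y) = Σ_y p(y) H(X|Y=y)
  p(Y=0) = 9/17, H(X|Y=0) = 0.9183
  p(Y=1) = 8/17, H(X|Y=1) = 0.8113
H(X|Y) = 0.5294×0.9183 + 0.4706×0.8113 = 0.8679 bits


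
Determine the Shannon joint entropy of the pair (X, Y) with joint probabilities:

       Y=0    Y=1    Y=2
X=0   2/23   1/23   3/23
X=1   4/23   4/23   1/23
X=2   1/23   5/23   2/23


H(X,Y) = -Σ p(x,y) log₂ p(x,y)
  p(0,0)=2/23: -0.0870 × log₂(0.0870) = 0.3064
  p(0,1)=1/23: -0.0435 × log₂(0.0435) = 0.1967
  p(0,2)=3/23: -0.1304 × log₂(0.1304) = 0.3833
  p(1,0)=4/23: -0.1739 × log₂(0.1739) = 0.4389
  p(1,1)=4/23: -0.1739 × log₂(0.1739) = 0.4389
  p(1,2)=1/23: -0.0435 × log₂(0.0435) = 0.1967
  p(2,0)=1/23: -0.0435 × log₂(0.0435) = 0.1967
  p(2,1)=5/23: -0.2174 × log₂(0.2174) = 0.4786
  p(2,2)=2/23: -0.0870 × log₂(0.0870) = 0.3064
H(X,Y) = 2.9425 bits


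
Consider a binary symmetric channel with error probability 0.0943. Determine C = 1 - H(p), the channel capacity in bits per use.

For BSC with error probability p:
C = 1 - H(p) where H(p) is binary entropy
H(0.0943) = -0.0943 × log₂(0.0943) - 0.9057 × log₂(0.9057)
H(p) = 0.4507
C = 1 - 0.4507 = 0.5493 bits/use


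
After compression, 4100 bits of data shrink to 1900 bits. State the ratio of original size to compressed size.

Compression ratio = Original / Compressed
= 4100 / 1900 = 2.16:1


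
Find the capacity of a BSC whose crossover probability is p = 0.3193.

For BSC with error probability p:
C = 1 - H(p) where H(p) is binary entropy
H(0.3193) = -0.3193 × log₂(0.3193) - 0.6807 × log₂(0.6807)
H(p) = 0.9036
C = 1 - 0.9036 = 0.0964 bits/use


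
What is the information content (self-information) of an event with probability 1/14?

Information content I(x) = -log₂(p(x))
I = -log₂(1/14) = -log₂(0.0714)
I = 3.8074 bits


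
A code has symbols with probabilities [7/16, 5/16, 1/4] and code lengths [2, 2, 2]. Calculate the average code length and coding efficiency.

Average length L = Σ p_i × l_i = 2.0000 bits
Entropy H = 1.5462 bits
Efficiency η = H/L × 100% = 77.31%


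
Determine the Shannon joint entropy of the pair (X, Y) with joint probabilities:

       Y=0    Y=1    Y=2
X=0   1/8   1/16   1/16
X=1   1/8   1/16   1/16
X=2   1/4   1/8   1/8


H(X,Y) = -Σ p(x,y) log₂ p(x,y)
  p(0,0)=1/8: -0.1250 × log₂(0.1250) = 0.3750
  p(0,1)=1/16: -0.0625 × log₂(0.0625) = 0.2500
  p(0,2)=1/16: -0.0625 × log₂(0.0625) = 0.2500
  p(1,0)=1/8: -0.1250 × log₂(0.1250) = 0.3750
  p(1,1)=1/16: -0.0625 × log₂(0.0625) = 0.2500
  p(1,2)=1/16: -0.0625 × log₂(0.0625) = 0.2500
  p(2,0)=1/4: -0.2500 × log₂(0.2500) = 0.5000
  p(2,1)=1/8: -0.1250 × log₂(0.1250) = 0.3750
  p(2,2)=1/8: -0.1250 × log₂(0.1250) = 0.3750
H(X,Y) = 3.0000 bits


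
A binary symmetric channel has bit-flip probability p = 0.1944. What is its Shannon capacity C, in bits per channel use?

For BSC with error probability p:
C = 1 - H(p) where H(p) is binary entropy
H(0.1944) = -0.1944 × log₂(0.1944) - 0.8056 × log₂(0.8056)
H(p) = 0.7106
C = 1 - 0.7106 = 0.2894 bits/use


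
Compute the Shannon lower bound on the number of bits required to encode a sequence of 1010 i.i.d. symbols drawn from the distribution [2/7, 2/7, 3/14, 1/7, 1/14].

Entropy H = 2.1820 bits/symbol
Minimum bits = H × n = 2.1820 × 1010
= 2203.83 bits


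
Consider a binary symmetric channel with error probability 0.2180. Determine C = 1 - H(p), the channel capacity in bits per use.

For BSC with error probability p:
C = 1 - H(p) where H(p) is binary entropy
H(0.2180) = -0.2180 × log₂(0.2180) - 0.7820 × log₂(0.7820)
H(p) = 0.7565
C = 1 - 0.7565 = 0.2435 bits/use


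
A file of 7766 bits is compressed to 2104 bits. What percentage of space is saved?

Space savings = (1 - Compressed/Original) × 100%
= (1 - 2104/7766) × 100%
= 72.91%


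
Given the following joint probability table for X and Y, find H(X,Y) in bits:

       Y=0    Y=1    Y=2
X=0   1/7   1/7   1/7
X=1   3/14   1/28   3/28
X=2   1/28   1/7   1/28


H(X,Y) = -Σ p(x,y) log₂ p(x,y)
  p(0,0)=1/7: -0.1429 × log₂(0.1429) = 0.4011
  p(0,1)=1/7: -0.1429 × log₂(0.1429) = 0.4011
  p(0,2)=1/7: -0.1429 × log₂(0.1429) = 0.4011
  p(1,0)=3/14: -0.2143 × log₂(0.2143) = 0.4762
  p(1,1)=1/28: -0.0357 × log₂(0.0357) = 0.1717
  p(1,2)=3/28: -0.1071 × log₂(0.1071) = 0.3453
  p(2,0)=1/28: -0.0357 × log₂(0.0357) = 0.1717
  p(2,1)=1/7: -0.1429 × log₂(0.1429) = 0.4011
  p(2,2)=1/28: -0.0357 × log₂(0.0357) = 0.1717
H(X,Y) = 2.9408 bits


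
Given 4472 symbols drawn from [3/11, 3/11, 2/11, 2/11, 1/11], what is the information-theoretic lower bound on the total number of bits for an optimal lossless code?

Entropy H = 2.2313 bits/symbol
Minimum bits = H × n = 2.2313 × 4472
= 9978.24 bits


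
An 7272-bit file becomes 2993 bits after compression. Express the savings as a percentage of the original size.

Space savings = (1 - Compressed/Original) × 100%
= (1 - 2993/7272) × 100%
= 58.84%


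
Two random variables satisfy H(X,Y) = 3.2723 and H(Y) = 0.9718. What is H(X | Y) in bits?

Chain rule: H(X,Y) = H(X|Y) + H(Y)
H(X|Y) = H(X,Y) - H(Y) = 3.2723 - 0.9718 = 2.3005 bits


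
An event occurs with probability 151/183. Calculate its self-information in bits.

Information content I(x) = -log₂(p(x))
I = -log₂(151/183) = -log₂(0.8251)
I = 0.2773 bits


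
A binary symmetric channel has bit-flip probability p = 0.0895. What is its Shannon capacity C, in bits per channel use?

For BSC with error probability p:
C = 1 - H(p) where H(p) is binary entropy
H(0.0895) = -0.0895 × log₂(0.0895) - 0.9105 × log₂(0.9105)
H(p) = 0.4348
C = 1 - 0.4348 = 0.5652 bits/use


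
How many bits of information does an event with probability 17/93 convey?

Information content I(x) = -log₂(p(x))
I = -log₂(17/93) = -log₂(0.1828)
I = 2.4517 bits


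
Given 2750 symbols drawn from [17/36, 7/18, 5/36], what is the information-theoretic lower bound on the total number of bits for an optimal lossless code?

Entropy H = 1.4366 bits/symbol
Minimum bits = H × n = 1.4366 × 2750
= 3950.67 bits


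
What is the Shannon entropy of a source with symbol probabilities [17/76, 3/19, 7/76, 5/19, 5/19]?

H(X) = -Σ p(x) log₂ p(x)
  -17/76 × log₂(17/76) = 0.4833
  -3/19 × log₂(3/19) = 0.4205
  -7/76 × log₂(7/76) = 0.3169
  -5/19 × log₂(5/19) = 0.5068
  -5/19 × log₂(5/19) = 0.5068
H(X) = 2.2343 bits


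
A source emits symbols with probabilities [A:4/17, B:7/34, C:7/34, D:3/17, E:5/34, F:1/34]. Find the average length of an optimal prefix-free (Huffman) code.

Huffman tree construction:
Combine smallest probabilities repeatedly
Resulting codes:
  A: 10 (length 2)
  B: 00 (length 2)
  C: 01 (length 2)
  D: 110 (length 3)
  E: 1111 (length 4)
  F: 1110 (length 4)
Average length = Σ p(s) × length(s) = 2.5294 bits


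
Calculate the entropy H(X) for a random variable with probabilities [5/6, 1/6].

H(X) = -Σ p(x) log₂ p(x)
  -5/6 × log₂(5/6) = 0.2192
  -1/6 × log₂(1/6) = 0.4308
H(X) = 0.6500 bits


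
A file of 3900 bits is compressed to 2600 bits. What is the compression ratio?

Compression ratio = Original / Compressed
= 3900 / 2600 = 1.50:1


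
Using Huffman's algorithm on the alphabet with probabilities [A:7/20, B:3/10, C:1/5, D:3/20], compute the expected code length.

Huffman tree construction:
Combine smallest probabilities repeatedly
Resulting codes:
  A: 11 (length 2)
  B: 10 (length 2)
  C: 01 (length 2)
  D: 00 (length 2)
Average length = Σ p(s) × length(s) = 2.0000 bits


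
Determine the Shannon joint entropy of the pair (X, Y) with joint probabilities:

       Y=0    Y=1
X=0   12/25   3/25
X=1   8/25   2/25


H(X,Y) = -Σ p(x,y) log₂ p(x,y)
  p(0,0)=12/25: -0.4800 × log₂(0.4800) = 0.5083
  p(0,1)=3/25: -0.1200 × log₂(0.1200) = 0.3671
  p(1,0)=8/25: -0.3200 × log₂(0.3200) = 0.5260
  p(1,1)=2/25: -0.0800 × log₂(0.0800) = 0.2915
H(X,Y) = 1.6929 bits


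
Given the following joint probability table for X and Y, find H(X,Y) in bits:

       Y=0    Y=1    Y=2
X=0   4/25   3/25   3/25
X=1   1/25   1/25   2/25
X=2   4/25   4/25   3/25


H(X,Y) = -Σ p(x,y) log₂ p(x,y)
  p(0,0)=4/25: -0.1600 × log₂(0.1600) = 0.4230
  p(0,1)=3/25: -0.1200 × log₂(0.1200) = 0.3671
  p(0,2)=3/25: -0.1200 × log₂(0.1200) = 0.3671
  p(1,0)=1/25: -0.0400 × log₂(0.0400) = 0.1858
  p(1,1)=1/25: -0.0400 × log₂(0.0400) = 0.1858
  p(1,2)=2/25: -0.0800 × log₂(0.0800) = 0.2915
  p(2,0)=4/25: -0.1600 × log₂(0.1600) = 0.4230
  p(2,1)=4/25: -0.1600 × log₂(0.1600) = 0.4230
  p(2,2)=3/25: -0.1200 × log₂(0.1200) = 0.3671
H(X,Y) = 3.0333 bits


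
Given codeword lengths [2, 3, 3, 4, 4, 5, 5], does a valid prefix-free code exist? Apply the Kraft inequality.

Kraft inequality: Σ 2^(-l_i) ≤ 1 for prefix-free code
Calculating: 2^(-2) + 2^(-3) + 2^(-3) + 2^(-4) + 2^(-4) + 2^(-5) + 2^(-5)
= 0.25 + 0.125 + 0.125 + 0.0625 + 0.0625 + 0.03125 + 0.03125
= 0.6875
Since 0.6875 ≤ 1, prefix-free code exists


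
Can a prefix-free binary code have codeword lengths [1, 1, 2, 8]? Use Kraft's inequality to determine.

Kraft inequality: Σ 2^(-l_i) ≤ 1 for prefix-free code
Calculating: 2^(-1) + 2^(-1) + 2^(-2) + 2^(-8)
= 0.5 + 0.5 + 0.25 + 0.00390625
= 1.2539
Since 1.2539 > 1, prefix-free code does not exist


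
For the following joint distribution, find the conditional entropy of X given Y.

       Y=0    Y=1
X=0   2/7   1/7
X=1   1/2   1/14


H(X|Y) = Σ_y p(y) H(X|Y=y)
  p(Y=0) = 11/14, H(X|Y=0) = 0.9457
  p(Y=1) = 3/14, H(X|Y=1) = 0.9183
H(X|Y) = 0.7857×0.9457 + 0.2143×0.9183 = 0.9398 bits


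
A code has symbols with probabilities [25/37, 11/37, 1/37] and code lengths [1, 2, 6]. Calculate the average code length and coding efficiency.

Average length L = Σ p_i × l_i = 1.4324 bits
Entropy H = 1.0432 bits
Efficiency η = H/L × 100% = 72.83%


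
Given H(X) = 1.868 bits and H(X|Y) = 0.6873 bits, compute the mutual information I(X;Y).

I(X;Y) = H(X) - H(X|Y)
I(X;Y) = 1.868 - 0.6873 = 1.1807 bits


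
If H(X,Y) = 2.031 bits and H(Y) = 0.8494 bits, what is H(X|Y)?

Chain rule: H(X,Y) = H(X|Y) + H(Y)
H(X|Y) = H(X,Y) - H(Y) = 2.031 - 0.8494 = 1.1816 bits


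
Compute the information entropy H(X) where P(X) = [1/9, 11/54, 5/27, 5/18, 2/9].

H(X) = -Σ p(x) log₂ p(x)
  -1/9 × log₂(1/9) = 0.3522
  -11/54 × log₂(11/54) = 0.4676
  -5/27 × log₂(5/27) = 0.4505
  -5/18 × log₂(5/18) = 0.5133
  -2/9 × log₂(2/9) = 0.4822
H(X) = 2.2659 bits


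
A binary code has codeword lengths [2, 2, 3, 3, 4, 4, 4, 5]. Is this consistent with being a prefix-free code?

Kraft inequality: Σ 2^(-l_i) ≤ 1 for prefix-free code
Calculating: 2^(-2) + 2^(-2) + 2^(-3) + 2^(-3) + 2^(-4) + 2^(-4) + 2^(-4) + 2^(-5)
= 0.25 + 0.25 + 0.125 + 0.125 + 0.0625 + 0.0625 + 0.0625 + 0.03125
= 0.9688
Since 0.9688 ≤ 1, prefix-free code exists


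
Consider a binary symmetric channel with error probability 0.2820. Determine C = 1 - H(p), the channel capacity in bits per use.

For BSC with error probability p:
C = 1 - H(p) where H(p) is binary entropy
H(0.2820) = -0.2820 × log₂(0.2820) - 0.7180 × log₂(0.7180)
H(p) = 0.8582
C = 1 - 0.8582 = 0.1418 bits/use


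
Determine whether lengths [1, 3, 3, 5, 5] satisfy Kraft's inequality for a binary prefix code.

Kraft inequality: Σ 2^(-l_i) ≤ 1 for prefix-free code
Calculating: 2^(-1) + 2^(-3) + 2^(-3) + 2^(-5) + 2^(-5)
= 0.5 + 0.125 + 0.125 + 0.03125 + 0.03125
= 0.8125
Since 0.8125 ≤ 1, prefix-free code exists


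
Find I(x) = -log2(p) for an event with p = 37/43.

Information content I(x) = -log₂(p(x))
I = -log₂(37/43) = -log₂(0.8605)
I = 0.2168 bits


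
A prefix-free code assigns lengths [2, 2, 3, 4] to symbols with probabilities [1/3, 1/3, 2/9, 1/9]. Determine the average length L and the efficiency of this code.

Average length L = Σ p_i × l_i = 2.4444 bits
Entropy H = 1.8911 bits
Efficiency η = H/L × 100% = 77.36%


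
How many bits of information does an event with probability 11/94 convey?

Information content I(x) = -log₂(p(x))
I = -log₂(11/94) = -log₂(0.1170)
I = 3.0952 bits


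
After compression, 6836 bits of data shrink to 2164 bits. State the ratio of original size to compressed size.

Compression ratio = Original / Compressed
= 6836 / 2164 = 3.16:1


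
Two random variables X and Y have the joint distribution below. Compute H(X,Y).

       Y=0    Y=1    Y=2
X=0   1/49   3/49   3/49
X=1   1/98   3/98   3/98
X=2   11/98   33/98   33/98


H(X,Y) = -Σ p(x,y) log₂ p(x,y)
  p(0,0)=1/49: -0.0204 × log₂(0.0204) = 0.1146
  p(0,1)=3/49: -0.0612 × log₂(0.0612) = 0.2467
  p(0,2)=3/49: -0.0612 × log₂(0.0612) = 0.2467
  p(1,0)=1/98: -0.0102 × log₂(0.0102) = 0.0675
  p(1,1)=3/98: -0.0306 × log₂(0.0306) = 0.1540
  p(1,2)=3/98: -0.0306 × log₂(0.0306) = 0.1540
  p(2,0)=11/98: -0.1122 × log₂(0.1122) = 0.3542
  p(2,1)=33/98: -0.3367 × log₂(0.3367) = 0.5288
  p(2,2)=33/98: -0.3367 × log₂(0.3367) = 0.5288
H(X,Y) = 2.3952 bits


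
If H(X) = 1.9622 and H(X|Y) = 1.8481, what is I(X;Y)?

I(X;Y) = H(X) - H(X|Y)
I(X;Y) = 1.9622 - 1.8481 = 0.1141 bits


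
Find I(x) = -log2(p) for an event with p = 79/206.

Information content I(x) = -log₂(p(x))
I = -log₂(79/206) = -log₂(0.3835)
I = 1.3827 bits


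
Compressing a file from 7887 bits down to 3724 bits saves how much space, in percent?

Space savings = (1 - Compressed/Original) × 100%
= (1 - 3724/7887) × 100%
= 52.78%


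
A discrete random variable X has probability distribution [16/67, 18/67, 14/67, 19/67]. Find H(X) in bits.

H(X) = -Σ p(x) log₂ p(x)
  -16/67 × log₂(16/67) = 0.4934
  -18/67 × log₂(18/67) = 0.5094
  -14/67 × log₂(14/67) = 0.4720
  -19/67 × log₂(19/67) = 0.5156
H(X) = 1.9904 bits


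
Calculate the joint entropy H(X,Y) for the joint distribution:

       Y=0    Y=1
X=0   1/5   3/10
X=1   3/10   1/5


H(X,Y) = -Σ p(x,y) log₂ p(x,y)
  p(0,0)=1/5: -0.2000 × log₂(0.2000) = 0.4644
  p(0,1)=3/10: -0.3000 × log₂(0.3000) = 0.5211
  p(1,0)=3/10: -0.3000 × log₂(0.3000) = 0.5211
  p(1,1)=1/5: -0.2000 × log₂(0.2000) = 0.4644
H(X,Y) = 1.9710 bits


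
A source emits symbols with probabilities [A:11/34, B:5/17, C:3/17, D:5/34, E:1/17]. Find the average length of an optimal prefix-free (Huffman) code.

Huffman tree construction:
Combine smallest probabilities repeatedly
Resulting codes:
  A: 11 (length 2)
  B: 10 (length 2)
  C: 00 (length 2)
  D: 011 (length 3)
  E: 010 (length 3)
Average length = Σ p(s) × length(s) = 2.2059 bits


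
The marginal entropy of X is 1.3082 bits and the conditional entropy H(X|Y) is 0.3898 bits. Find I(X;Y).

I(X;Y) = H(X) - H(X|Y)
I(X;Y) = 1.3082 - 0.3898 = 0.9184 bits


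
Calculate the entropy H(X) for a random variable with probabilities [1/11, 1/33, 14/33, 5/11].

H(X) = -Σ p(x) log₂ p(x)
  -1/11 × log₂(1/11) = 0.3145
  -1/33 × log₂(1/33) = 0.1529
  -14/33 × log₂(14/33) = 0.5248
  -5/11 × log₂(5/11) = 0.5170
H(X) = 1.5092 bits


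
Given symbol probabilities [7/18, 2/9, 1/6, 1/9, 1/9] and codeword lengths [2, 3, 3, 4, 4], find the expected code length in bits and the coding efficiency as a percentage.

Average length L = Σ p_i × l_i = 2.8333 bits
Entropy H = 2.1473 bits
Efficiency η = H/L × 100% = 75.79%


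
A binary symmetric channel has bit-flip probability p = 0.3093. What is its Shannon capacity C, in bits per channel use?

For BSC with error probability p:
C = 1 - H(p) where H(p) is binary entropy
H(0.3093) = -0.3093 × log₂(0.3093) - 0.6907 × log₂(0.6907)
H(p) = 0.8924
C = 1 - 0.8924 = 0.1076 bits/use


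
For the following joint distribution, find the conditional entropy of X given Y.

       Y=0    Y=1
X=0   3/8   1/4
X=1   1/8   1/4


H(X|Y) = Σ_y p(y) H(X|Y=y)
  p(Y=0) = 1/2, H(X|Y=0) = 0.8113
  p(Y=1) = 1/2, H(X|Y=1) = 1.0000
H(X|Y) = 0.5000×0.8113 + 0.5000×1.0000 = 0.9056 bits


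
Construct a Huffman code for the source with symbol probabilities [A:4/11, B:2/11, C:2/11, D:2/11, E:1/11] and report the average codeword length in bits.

Huffman tree construction:
Combine smallest probabilities repeatedly
Resulting codes:
  A: 11 (length 2)
  B: 101 (length 3)
  C: 00 (length 2)
  D: 01 (length 2)
  E: 100 (length 3)
Average length = Σ p(s) × length(s) = 2.2727 bits


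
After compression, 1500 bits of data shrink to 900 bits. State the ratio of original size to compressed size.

Compression ratio = Original / Compressed
= 1500 / 900 = 1.67:1


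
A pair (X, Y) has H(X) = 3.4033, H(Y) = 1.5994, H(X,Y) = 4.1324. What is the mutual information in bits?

I(X;Y) = H(X) + H(Y) - H(X,Y)
I(X;Y) = 3.4033 + 1.5994 - 4.1324 = 0.8703 bits


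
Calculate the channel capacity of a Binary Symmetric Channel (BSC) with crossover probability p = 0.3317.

For BSC with error probability p:
C = 1 - H(p) where H(p) is binary entropy
H(0.3317) = -0.3317 × log₂(0.3317) - 0.6683 × log₂(0.6683)
H(p) = 0.9167
C = 1 - 0.9167 = 0.0833 bits/use


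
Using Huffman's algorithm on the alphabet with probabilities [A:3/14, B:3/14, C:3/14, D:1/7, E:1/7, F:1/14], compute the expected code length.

Huffman tree construction:
Combine smallest probabilities repeatedly
Resulting codes:
  A: 111 (length 3)
  B: 00 (length 2)
  C: 01 (length 2)
  D: 101 (length 3)
  E: 110 (length 3)
  F: 100 (length 3)
Average length = Σ p(s) × length(s) = 2.5714 bits


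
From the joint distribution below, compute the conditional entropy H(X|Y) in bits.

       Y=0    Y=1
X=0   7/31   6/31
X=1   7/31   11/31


H(X|Y) = Σ_y p(y) H(X|Y=y)
  p(Y=0) = 14/31, H(X|Y=0) = 1.0000
  p(Y=1) = 17/31, H(X|Y=1) = 0.9367
H(X|Y) = 0.4516×1.0000 + 0.5484×0.9367 = 0.9653 bits


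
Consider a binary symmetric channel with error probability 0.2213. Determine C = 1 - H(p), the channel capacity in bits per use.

For BSC with error probability p:
C = 1 - H(p) where H(p) is binary entropy
H(0.2213) = -0.2213 × log₂(0.2213) - 0.7787 × log₂(0.7787)
H(p) = 0.7625
C = 1 - 0.7625 = 0.2375 bits/use


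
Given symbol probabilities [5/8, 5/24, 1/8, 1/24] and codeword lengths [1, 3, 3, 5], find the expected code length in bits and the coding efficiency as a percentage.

Average length L = Σ p_i × l_i = 1.8333 bits
Entropy H = 1.4613 bits
Efficiency η = H/L × 100% = 79.71%


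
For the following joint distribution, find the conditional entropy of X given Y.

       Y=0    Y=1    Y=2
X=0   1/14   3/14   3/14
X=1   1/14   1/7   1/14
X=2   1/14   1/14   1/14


H(X|Y) = Σ_y p(y) H(X|Y=y)
  p(Y=0) = 3/14, H(X|Y=0) = 1.5850
  p(Y=1) = 3/7, H(X|Y=1) = 1.4591
  p(Y=2) = 5/14, H(X|Y=2) = 1.3710
H(X|Y) = 0.2143×1.5850 + 0.4286×1.4591 + 0.3571×1.3710 = 1.4546 bits


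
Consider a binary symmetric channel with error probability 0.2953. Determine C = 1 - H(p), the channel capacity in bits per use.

For BSC with error probability p:
C = 1 - H(p) where H(p) is binary entropy
H(0.2953) = -0.2953 × log₂(0.2953) - 0.7047 × log₂(0.7047)
H(p) = 0.8755
C = 1 - 0.8755 = 0.1245 bits/use


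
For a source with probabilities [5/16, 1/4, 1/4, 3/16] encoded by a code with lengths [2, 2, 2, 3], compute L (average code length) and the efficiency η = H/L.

Average length L = Σ p_i × l_i = 2.1875 bits
Entropy H = 1.9772 bits
Efficiency η = H/L × 100% = 90.39%


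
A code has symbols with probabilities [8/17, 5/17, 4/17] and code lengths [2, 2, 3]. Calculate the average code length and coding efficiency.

Average length L = Σ p_i × l_i = 2.2353 bits
Entropy H = 1.5222 bits
Efficiency η = H/L × 100% = 68.10%


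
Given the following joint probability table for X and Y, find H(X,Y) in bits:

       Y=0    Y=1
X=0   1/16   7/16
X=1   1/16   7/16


H(X,Y) = -Σ p(x,y) log₂ p(x,y)
  p(0,0)=1/16: -0.0625 × log₂(0.0625) = 0.2500
  p(0,1)=7/16: -0.4375 × log₂(0.4375) = 0.5218
  p(1,0)=1/16: -0.0625 × log₂(0.0625) = 0.2500
  p(1,1)=7/16: -0.4375 × log₂(0.4375) = 0.5218
H(X,Y) = 1.5436 bits


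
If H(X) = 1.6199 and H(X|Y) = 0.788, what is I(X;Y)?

I(X;Y) = H(X) - H(X|Y)
I(X;Y) = 1.6199 - 0.788 = 0.8319 bits


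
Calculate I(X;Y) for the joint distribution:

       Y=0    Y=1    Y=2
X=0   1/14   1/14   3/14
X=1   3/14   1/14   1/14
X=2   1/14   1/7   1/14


H(X) = 1.5774, H(Y) = 1.5774, H(X,Y) = 2.9852
I(X;Y) = H(X) + H(Y) - H(X,Y) = 0.1696 bits


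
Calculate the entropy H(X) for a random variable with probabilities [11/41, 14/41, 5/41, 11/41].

H(X) = -Σ p(x) log₂ p(x)
  -11/41 × log₂(11/41) = 0.5093
  -14/41 × log₂(14/41) = 0.5293
  -5/41 × log₂(5/41) = 0.3702
  -11/41 × log₂(11/41) = 0.5093
H(X) = 1.9180 bits


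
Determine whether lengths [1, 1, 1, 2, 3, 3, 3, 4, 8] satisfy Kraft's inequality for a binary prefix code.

Kraft inequality: Σ 2^(-l_i) ≤ 1 for prefix-free code
Calculating: 2^(-1) + 2^(-1) + 2^(-1) + 2^(-2) + 2^(-3) + 2^(-3) + 2^(-3) + 2^(-4) + 2^(-8)
= 0.5 + 0.5 + 0.5 + 0.25 + 0.125 + 0.125 + 0.125 + 0.0625 + 0.00390625
= 2.1914
Since 2.1914 > 1, prefix-free code does not exist


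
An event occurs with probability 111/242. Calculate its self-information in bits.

Information content I(x) = -log₂(p(x))
I = -log₂(111/242) = -log₂(0.4587)
I = 1.1244 bits


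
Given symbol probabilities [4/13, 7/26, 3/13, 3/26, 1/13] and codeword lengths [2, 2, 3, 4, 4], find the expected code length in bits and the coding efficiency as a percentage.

Average length L = Σ p_i × l_i = 2.6154 bits
Entropy H = 2.1652 bits
Efficiency η = H/L × 100% = 82.79%


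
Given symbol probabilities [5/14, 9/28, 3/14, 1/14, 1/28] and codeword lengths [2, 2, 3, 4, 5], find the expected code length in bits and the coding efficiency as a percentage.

Average length L = Σ p_i × l_i = 2.4643 bits
Entropy H = 1.9767 bits
Efficiency η = H/L × 100% = 80.21%


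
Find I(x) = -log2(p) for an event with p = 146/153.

Information content I(x) = -log₂(p(x))
I = -log₂(146/153) = -log₂(0.9542)
I = 0.0676 bits


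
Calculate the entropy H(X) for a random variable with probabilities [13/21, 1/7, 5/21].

H(X) = -Σ p(x) log₂ p(x)
  -13/21 × log₂(13/21) = 0.4283
  -1/7 × log₂(1/7) = 0.4011
  -5/21 × log₂(5/21) = 0.4929
H(X) = 1.3223 bits


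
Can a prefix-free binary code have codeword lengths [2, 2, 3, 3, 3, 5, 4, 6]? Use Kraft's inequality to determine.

Kraft inequality: Σ 2^(-l_i) ≤ 1 for prefix-free code
Calculating: 2^(-2) + 2^(-2) + 2^(-3) + 2^(-3) + 2^(-3) + 2^(-5) + 2^(-4) + 2^(-6)
= 0.25 + 0.25 + 0.125 + 0.125 + 0.125 + 0.03125 + 0.0625 + 0.015625
= 0.9844
Since 0.9844 ≤ 1, prefix-free code exists


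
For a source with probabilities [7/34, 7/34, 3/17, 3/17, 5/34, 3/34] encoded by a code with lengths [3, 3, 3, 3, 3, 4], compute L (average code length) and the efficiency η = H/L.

Average length L = Σ p_i × l_i = 3.0882 bits
Entropy H = 2.5378 bits
Efficiency η = H/L × 100% = 82.18%


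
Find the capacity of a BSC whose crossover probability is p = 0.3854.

For BSC with error probability p:
C = 1 - H(p) where H(p) is binary entropy
H(0.3854) = -0.3854 × log₂(0.3854) - 0.6146 × log₂(0.6146)
H(p) = 0.9618
C = 1 - 0.9618 = 0.0382 bits/use


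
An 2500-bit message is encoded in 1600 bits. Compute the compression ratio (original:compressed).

Compression ratio = Original / Compressed
= 2500 / 1600 = 1.56:1


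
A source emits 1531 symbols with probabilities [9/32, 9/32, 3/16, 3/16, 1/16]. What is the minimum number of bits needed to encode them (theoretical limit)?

Entropy H = 2.1851 bits/symbol
Minimum bits = H × n = 2.1851 × 1531
= 3345.32 bits


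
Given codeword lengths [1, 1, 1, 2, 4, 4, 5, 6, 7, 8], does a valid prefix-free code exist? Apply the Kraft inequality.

Kraft inequality: Σ 2^(-l_i) ≤ 1 for prefix-free code
Calculating: 2^(-1) + 2^(-1) + 2^(-1) + 2^(-2) + 2^(-4) + 2^(-4) + 2^(-5) + 2^(-6) + 2^(-7) + 2^(-8)
= 0.5 + 0.5 + 0.5 + 0.25 + 0.0625 + 0.0625 + 0.03125 + 0.015625 + 0.0078125 + 0.00390625
= 1.9336
Since 1.9336 > 1, prefix-free code does not exist


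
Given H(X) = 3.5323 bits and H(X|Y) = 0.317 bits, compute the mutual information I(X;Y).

I(X;Y) = H(X) - H(X|Y)
I(X;Y) = 3.5323 - 0.317 = 3.2153 bits


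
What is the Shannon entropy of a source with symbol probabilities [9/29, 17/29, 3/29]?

H(X) = -Σ p(x) log₂ p(x)
  -9/29 × log₂(9/29) = 0.5239
  -17/29 × log₂(17/29) = 0.4517
  -3/29 × log₂(3/29) = 0.3386
H(X) = 1.3142 bits


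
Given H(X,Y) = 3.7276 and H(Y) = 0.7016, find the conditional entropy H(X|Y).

Chain rule: H(X,Y) = H(X|Y) + H(Y)
H(X|Y) = H(X,Y) - H(Y) = 3.7276 - 0.7016 = 3.026 bits


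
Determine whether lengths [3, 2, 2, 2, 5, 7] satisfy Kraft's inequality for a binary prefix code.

Kraft inequality: Σ 2^(-l_i) ≤ 1 for prefix-free code
Calculating: 2^(-3) + 2^(-2) + 2^(-2) + 2^(-2) + 2^(-5) + 2^(-7)
= 0.125 + 0.25 + 0.25 + 0.25 + 0.03125 + 0.0078125
= 0.9141
Since 0.9141 ≤ 1, prefix-free code exists


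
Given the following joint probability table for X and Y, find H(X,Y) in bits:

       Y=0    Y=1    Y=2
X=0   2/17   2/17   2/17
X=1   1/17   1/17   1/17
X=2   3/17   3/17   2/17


H(X,Y) = -Σ p(x,y) log₂ p(x,y)
  p(0,0)=2/17: -0.1176 × log₂(0.1176) = 0.3632
  p(0,1)=2/17: -0.1176 × log₂(0.1176) = 0.3632
  p(0,2)=2/17: -0.1176 × log₂(0.1176) = 0.3632
  p(1,0)=1/17: -0.0588 × log₂(0.0588) = 0.2404
  p(1,1)=1/17: -0.0588 × log₂(0.0588) = 0.2404
  p(1,2)=1/17: -0.0588 × log₂(0.0588) = 0.2404
  p(2,0)=3/17: -0.1765 × log₂(0.1765) = 0.4416
  p(2,1)=3/17: -0.1765 × log₂(0.1765) = 0.4416
  p(2,2)=2/17: -0.1176 × log₂(0.1176) = 0.3632
H(X,Y) = 3.0575 bits


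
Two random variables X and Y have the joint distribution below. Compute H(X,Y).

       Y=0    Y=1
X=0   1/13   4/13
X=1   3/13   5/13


H(X,Y) = -Σ p(x,y) log₂ p(x,y)
  p(0,0)=1/13: -0.0769 × log₂(0.0769) = 0.2846
  p(0,1)=4/13: -0.3077 × log₂(0.3077) = 0.5232
  p(1,0)=3/13: -0.2308 × log₂(0.2308) = 0.4882
  p(1,1)=5/13: -0.3846 × log₂(0.3846) = 0.5302
H(X,Y) = 1.8262 bits


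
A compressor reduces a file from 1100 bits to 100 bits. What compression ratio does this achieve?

Compression ratio = Original / Compressed
= 1100 / 100 = 11.00:1


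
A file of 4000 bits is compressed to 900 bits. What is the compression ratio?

Compression ratio = Original / Compressed
= 4000 / 900 = 4.44:1


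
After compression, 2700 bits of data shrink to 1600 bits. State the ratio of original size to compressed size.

Compression ratio = Original / Compressed
= 2700 / 1600 = 1.69:1


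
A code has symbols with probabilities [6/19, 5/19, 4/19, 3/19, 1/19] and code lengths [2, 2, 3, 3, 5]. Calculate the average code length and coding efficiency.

Average length L = Σ p_i × l_i = 2.5263 bits
Entropy H = 2.1493 bits
Efficiency η = H/L × 100% = 85.08%


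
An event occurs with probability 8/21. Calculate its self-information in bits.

Information content I(x) = -log₂(p(x))
I = -log₂(8/21) = -log₂(0.3810)
I = 1.3923 bits


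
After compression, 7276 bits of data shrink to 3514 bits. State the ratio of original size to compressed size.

Compression ratio = Original / Compressed
= 7276 / 3514 = 2.07:1


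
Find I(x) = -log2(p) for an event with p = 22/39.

Information content I(x) = -log₂(p(x))
I = -log₂(22/39) = -log₂(0.5641)
I = 0.8260 bits


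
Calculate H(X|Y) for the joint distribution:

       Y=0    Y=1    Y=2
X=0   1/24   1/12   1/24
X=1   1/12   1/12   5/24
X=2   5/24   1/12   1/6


H(X|Y) = Σ_y p(y) H(X|Y=y)
  p(Y=0) = 1/3, H(X|Y=0) = 1.2988
  p(Y=1) = 1/4, H(X|Y=1) = 1.5850
  p(Y=2) = 5/12, H(X|Y=2) = 1.3610
H(X|Y) = 0.3333×1.2988 + 0.2500×1.5850 + 0.4167×1.3610 = 1.3962 bits


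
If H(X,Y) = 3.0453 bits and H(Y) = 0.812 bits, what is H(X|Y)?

Chain rule: H(X,Y) = H(X|Y) + H(Y)
H(X|Y) = H(X,Y) - H(Y) = 3.0453 - 0.812 = 2.2333 bits


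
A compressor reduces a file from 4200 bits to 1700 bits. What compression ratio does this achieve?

Compression ratio = Original / Compressed
= 4200 / 1700 = 2.47:1


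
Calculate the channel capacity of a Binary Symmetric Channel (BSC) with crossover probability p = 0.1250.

For BSC with error probability p:
C = 1 - H(p) where H(p) is binary entropy
H(0.1250) = -0.1250 × log₂(0.1250) - 0.8750 × log₂(0.8750)
H(p) = 0.5436
C = 1 - 0.5436 = 0.4564 bits/use


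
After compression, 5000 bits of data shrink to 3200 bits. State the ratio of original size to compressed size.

Compression ratio = Original / Compressed
= 5000 / 3200 = 1.56:1


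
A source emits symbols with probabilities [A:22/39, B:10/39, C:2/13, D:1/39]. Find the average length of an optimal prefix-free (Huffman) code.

Huffman tree construction:
Combine smallest probabilities repeatedly
Resulting codes:
  A: 1 (length 1)
  B: 01 (length 2)
  C: 001 (length 3)
  D: 000 (length 3)
Average length = Σ p(s) × length(s) = 1.6154 bits


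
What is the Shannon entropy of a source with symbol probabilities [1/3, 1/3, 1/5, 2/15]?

H(X) = -Σ p(x) log₂ p(x)
  -1/3 × log₂(1/3) = 0.5283
  -1/3 × log₂(1/3) = 0.5283
  -1/5 × log₂(1/5) = 0.4644
  -2/15 × log₂(2/15) = 0.3876
H(X) = 1.9086 bits


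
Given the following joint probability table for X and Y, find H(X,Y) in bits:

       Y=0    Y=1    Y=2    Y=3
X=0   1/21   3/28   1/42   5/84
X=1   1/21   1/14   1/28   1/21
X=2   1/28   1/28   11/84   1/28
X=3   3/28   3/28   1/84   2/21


H(X,Y) = -Σ p(x,y) log₂ p(x,y)
  p(0,0)=1/21: -0.0476 × log₂(0.0476) = 0.2092
  p(0,1)=3/28: -0.1071 × log₂(0.1071) = 0.3453
  p(0,2)=1/42: -0.0238 × log₂(0.0238) = 0.1284
  p(0,3)=5/84: -0.0595 × log₂(0.0595) = 0.2423
  p(1,0)=1/21: -0.0476 × log₂(0.0476) = 0.2092
  p(1,1)=1/14: -0.0714 × log₂(0.0714) = 0.2720
  p(1,2)=1/28: -0.0357 × log₂(0.0357) = 0.1717
  p(1,3)=1/21: -0.0476 × log₂(0.0476) = 0.2092
  p(2,0)=1/28: -0.0357 × log₂(0.0357) = 0.1717
  p(2,1)=1/28: -0.0357 × log₂(0.0357) = 0.1717
  p(2,2)=11/84: -0.1310 × log₂(0.1310) = 0.3841
  p(2,3)=1/28: -0.0357 × log₂(0.0357) = 0.1717
  p(3,0)=3/28: -0.1071 × log₂(0.1071) = 0.3453
  p(3,1)=3/28: -0.1071 × log₂(0.1071) = 0.3453
  p(3,2)=1/84: -0.0119 × log₂(0.0119) = 0.0761
  p(3,3)=2/21: -0.0952 × log₂(0.0952) = 0.3231
H(X,Y) = 3.7759 bits


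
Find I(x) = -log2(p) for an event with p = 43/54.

Information content I(x) = -log₂(p(x))
I = -log₂(43/54) = -log₂(0.7963)
I = 0.3286 bits


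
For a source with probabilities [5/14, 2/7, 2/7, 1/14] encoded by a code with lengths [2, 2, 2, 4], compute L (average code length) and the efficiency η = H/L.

Average length L = Σ p_i × l_i = 2.1429 bits
Entropy H = 1.8352 bits
Efficiency η = H/L × 100% = 85.64%


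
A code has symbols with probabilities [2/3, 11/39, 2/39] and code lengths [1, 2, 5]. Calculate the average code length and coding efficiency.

Average length L = Σ p_i × l_i = 1.4872 bits
Entropy H = 1.1248 bits
Efficiency η = H/L × 100% = 75.63%


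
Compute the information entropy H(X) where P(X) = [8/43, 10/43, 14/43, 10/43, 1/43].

H(X) = -Σ p(x) log₂ p(x)
  -8/43 × log₂(8/43) = 0.4514
  -10/43 × log₂(10/43) = 0.4894
  -14/43 × log₂(14/43) = 0.5271
  -10/43 × log₂(10/43) = 0.4894
  -1/43 × log₂(1/43) = 0.1262
H(X) = 2.0834 bits


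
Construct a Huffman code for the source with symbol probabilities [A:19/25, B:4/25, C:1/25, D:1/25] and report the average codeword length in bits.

Huffman tree construction:
Combine smallest probabilities repeatedly
Resulting codes:
  A: 1 (length 1)
  B: 01 (length 2)
  C: 000 (length 3)
  D: 001 (length 3)
Average length = Σ p(s) × length(s) = 1.3200 bits


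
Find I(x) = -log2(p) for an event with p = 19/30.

Information content I(x) = -log₂(p(x))
I = -log₂(19/30) = -log₂(0.6333)
I = 0.6590 bits


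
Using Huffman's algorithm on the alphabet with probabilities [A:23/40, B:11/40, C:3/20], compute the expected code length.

Huffman tree construction:
Combine smallest probabilities repeatedly
Resulting codes:
  A: 1 (length 1)
  B: 01 (length 2)
  C: 00 (length 2)
Average length = Σ p(s) × length(s) = 1.4250 bits


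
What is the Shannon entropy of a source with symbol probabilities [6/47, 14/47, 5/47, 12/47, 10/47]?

H(X) = -Σ p(x) log₂ p(x)
  -6/47 × log₂(6/47) = 0.3791
  -14/47 × log₂(14/47) = 0.5205
  -5/47 × log₂(5/47) = 0.3439
  -12/47 × log₂(12/47) = 0.5029
  -10/47 × log₂(10/47) = 0.4750
H(X) = 2.2214 bits


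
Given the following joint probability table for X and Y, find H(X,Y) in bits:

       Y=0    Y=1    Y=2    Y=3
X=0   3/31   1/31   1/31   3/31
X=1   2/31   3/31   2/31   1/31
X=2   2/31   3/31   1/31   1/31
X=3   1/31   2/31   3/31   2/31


H(X,Y) = -Σ p(x,y) log₂ p(x,y)
  p(0,0)=3/31: -0.0968 × log₂(0.0968) = 0.3261
  p(0,1)=1/31: -0.0323 × log₂(0.0323) = 0.1598
  p(0,2)=1/31: -0.0323 × log₂(0.0323) = 0.1598
  p(0,3)=3/31: -0.0968 × log₂(0.0968) = 0.3261
  p(1,0)=2/31: -0.0645 × log₂(0.0645) = 0.2551
  p(1,1)=3/31: -0.0968 × log₂(0.0968) = 0.3261
  p(1,2)=2/31: -0.0645 × log₂(0.0645) = 0.2551
  p(1,3)=1/31: -0.0323 × log₂(0.0323) = 0.1598
  p(2,0)=2/31: -0.0645 × log₂(0.0645) = 0.2551
  p(2,1)=3/31: -0.0968 × log₂(0.0968) = 0.3261
  p(2,2)=1/31: -0.0323 × log₂(0.0323) = 0.1598
  p(2,3)=1/31: -0.0323 × log₂(0.0323) = 0.1598
  p(3,0)=1/31: -0.0323 × log₂(0.0323) = 0.1598
  p(3,1)=2/31: -0.0645 × log₂(0.0645) = 0.2551
  p(3,2)=3/31: -0.0968 × log₂(0.0968) = 0.3261
  p(3,3)=2/31: -0.0645 × log₂(0.0645) = 0.2551
H(X,Y) = 3.8647 bits


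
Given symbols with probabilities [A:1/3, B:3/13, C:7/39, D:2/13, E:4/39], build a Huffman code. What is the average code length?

Huffman tree construction:
Combine smallest probabilities repeatedly
Resulting codes:
  A: 11 (length 2)
  B: 01 (length 2)
  C: 00 (length 2)
  D: 101 (length 3)
  E: 100 (length 3)
Average length = Σ p(s) × length(s) = 2.2564 bits


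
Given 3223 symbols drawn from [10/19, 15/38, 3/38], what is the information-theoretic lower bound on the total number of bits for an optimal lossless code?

Entropy H = 1.3059 bits/symbol
Minimum bits = H × n = 1.3059 × 3223
= 4208.94 bits


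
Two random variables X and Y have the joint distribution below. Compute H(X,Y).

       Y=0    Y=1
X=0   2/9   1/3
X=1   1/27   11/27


H(X,Y) = -Σ p(x,y) log₂ p(x,y)
  p(0,0)=2/9: -0.2222 × log₂(0.2222) = 0.4822
  p(0,1)=1/3: -0.3333 × log₂(0.3333) = 0.5283
  p(1,0)=1/27: -0.0370 × log₂(0.0370) = 0.1761
  p(1,1)=11/27: -0.4074 × log₂(0.4074) = 0.5278
H(X,Y) = 1.7144 bits


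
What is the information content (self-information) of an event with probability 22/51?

Information content I(x) = -log₂(p(x))
I = -log₂(22/51) = -log₂(0.4314)
I = 1.2130 bits


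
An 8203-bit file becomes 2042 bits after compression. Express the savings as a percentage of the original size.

Space savings = (1 - Compressed/Original) × 100%
= (1 - 2042/8203) × 100%
= 75.11%


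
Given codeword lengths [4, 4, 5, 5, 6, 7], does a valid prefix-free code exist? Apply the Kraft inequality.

Kraft inequality: Σ 2^(-l_i) ≤ 1 for prefix-free code
Calculating: 2^(-4) + 2^(-4) + 2^(-5) + 2^(-5) + 2^(-6) + 2^(-7)
= 0.0625 + 0.0625 + 0.03125 + 0.03125 + 0.015625 + 0.0078125
= 0.2109
Since 0.2109 ≤ 1, prefix-free code exists


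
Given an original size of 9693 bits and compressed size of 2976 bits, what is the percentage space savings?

Space savings = (1 - Compressed/Original) × 100%
= (1 - 2976/9693) × 100%
= 69.30%


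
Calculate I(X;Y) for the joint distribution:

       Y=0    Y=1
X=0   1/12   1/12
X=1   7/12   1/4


H(X) = 0.6500, H(Y) = 0.9183, H(X,Y) = 1.5511
I(X;Y) = H(X) + H(Y) - H(X,Y) = 0.0172 bits
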